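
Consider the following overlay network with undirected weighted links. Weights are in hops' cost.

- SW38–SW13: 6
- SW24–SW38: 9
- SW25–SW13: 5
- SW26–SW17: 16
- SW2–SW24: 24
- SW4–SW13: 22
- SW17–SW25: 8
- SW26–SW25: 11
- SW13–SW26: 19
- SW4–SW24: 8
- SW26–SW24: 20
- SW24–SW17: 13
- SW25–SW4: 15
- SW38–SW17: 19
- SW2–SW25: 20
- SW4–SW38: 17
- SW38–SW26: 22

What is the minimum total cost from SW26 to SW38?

Candidate routes:
SW26 - SW38: 22 = 22
SW26 - SW24 - SW38: 20+9 = 29
SW26 - SW13 - SW38: 19+6 = 25
Cheapest is SW26 - SW38 at 22 hops' cost.

22 hops' cost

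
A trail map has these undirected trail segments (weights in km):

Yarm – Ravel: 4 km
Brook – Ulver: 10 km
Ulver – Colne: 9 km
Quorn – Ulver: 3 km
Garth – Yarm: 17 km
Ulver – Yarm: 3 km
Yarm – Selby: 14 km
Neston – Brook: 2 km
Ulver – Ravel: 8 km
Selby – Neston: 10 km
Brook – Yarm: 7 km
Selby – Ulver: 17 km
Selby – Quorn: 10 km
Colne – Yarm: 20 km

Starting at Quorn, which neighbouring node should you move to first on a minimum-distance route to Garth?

Enumerating some paths:
Quorn–Ulver–Ravel–Yarm–Garth: 3+8+4+17 = 32
Quorn–Selby–Yarm–Garth: 10+14+17 = 41
Quorn–Ulver–Brook–Yarm–Garth: 3+10+7+17 = 37
Quorn–Ulver–Yarm–Garth: 3+3+17 = 23
The minimum is 23 km via Quorn–Ulver–Yarm–Garth.
So from Quorn the first move is to Ulver.

Ulver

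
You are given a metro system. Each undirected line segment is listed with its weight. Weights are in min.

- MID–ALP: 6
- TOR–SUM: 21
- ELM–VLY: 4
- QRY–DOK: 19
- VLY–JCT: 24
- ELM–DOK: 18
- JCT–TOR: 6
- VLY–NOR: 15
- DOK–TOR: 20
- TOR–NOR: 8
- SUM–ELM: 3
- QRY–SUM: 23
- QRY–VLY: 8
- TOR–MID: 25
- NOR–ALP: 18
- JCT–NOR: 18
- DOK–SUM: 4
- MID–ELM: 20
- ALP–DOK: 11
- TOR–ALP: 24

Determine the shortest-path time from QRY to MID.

32 min

Enumerating some paths:
QRY–DOK–ALP–MID: 19+11+6 = 36
QRY–VLY–ELM–MID: 8+4+20 = 32
Cheapest is QRY–VLY–ELM–MID at 32 min.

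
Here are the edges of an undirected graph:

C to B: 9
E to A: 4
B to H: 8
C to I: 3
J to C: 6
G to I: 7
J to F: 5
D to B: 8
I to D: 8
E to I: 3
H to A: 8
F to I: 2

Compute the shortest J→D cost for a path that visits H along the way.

Shortest J→H: J → F → I → E → A → H = 22
Shortest H→D: H → B → D = 16
Total via H: 22 + 16 = 38.

38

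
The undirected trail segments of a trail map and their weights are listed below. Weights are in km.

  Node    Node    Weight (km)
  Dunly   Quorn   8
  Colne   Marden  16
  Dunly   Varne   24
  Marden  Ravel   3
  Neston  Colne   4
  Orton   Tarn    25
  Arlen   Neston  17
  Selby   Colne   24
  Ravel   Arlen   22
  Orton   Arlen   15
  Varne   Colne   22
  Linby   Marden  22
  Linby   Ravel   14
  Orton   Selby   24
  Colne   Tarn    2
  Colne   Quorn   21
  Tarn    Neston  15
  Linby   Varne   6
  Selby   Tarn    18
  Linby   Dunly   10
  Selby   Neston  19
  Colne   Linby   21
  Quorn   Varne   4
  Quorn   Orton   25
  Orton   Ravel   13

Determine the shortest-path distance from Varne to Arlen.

Running Dijkstra from Varne:
Varne: 0
Quorn: 4  (via Varne)
Linby: 6  (via Varne)
Dunly: 12  (via Quorn)
Ravel: 20  (via Linby)
Colne: 22  (via Varne)
Marden: 23  (via Ravel)
Tarn: 24  (via Colne)
Neston: 26  (via Colne)
Orton: 29  (via Quorn)
Selby: 42  (via Tarn)
Arlen: 42  (via Ravel)
Shortest route: Varne → Linby → Ravel → Arlen = 42 km.

42 km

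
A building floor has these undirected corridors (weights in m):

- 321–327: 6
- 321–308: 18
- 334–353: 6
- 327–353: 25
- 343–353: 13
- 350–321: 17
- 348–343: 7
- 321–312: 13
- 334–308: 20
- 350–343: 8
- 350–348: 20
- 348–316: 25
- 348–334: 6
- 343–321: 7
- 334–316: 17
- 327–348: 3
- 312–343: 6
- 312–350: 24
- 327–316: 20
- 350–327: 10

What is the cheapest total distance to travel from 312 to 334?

Enumerating some paths:
312 → 343 → 353 → 334: 6+13+6 = 25
312 → 343 → 348 → 334: 6+7+6 = 19
Cheapest is 312 → 343 → 348 → 334 at 19 m.

19 m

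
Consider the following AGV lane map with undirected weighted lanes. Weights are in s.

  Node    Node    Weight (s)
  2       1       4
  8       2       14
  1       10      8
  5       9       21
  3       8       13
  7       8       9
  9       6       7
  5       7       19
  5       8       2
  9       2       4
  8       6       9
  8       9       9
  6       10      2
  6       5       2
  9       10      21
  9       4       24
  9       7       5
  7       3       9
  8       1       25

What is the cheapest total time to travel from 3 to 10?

19 s

Candidate routes:
3 → 8 → 5 → 6 → 10: 13+2+2+2 = 19
3 → 7 → 9 → 6 → 10: 9+5+7+2 = 23
The minimum is 19 s via 3 → 8 → 5 → 6 → 10.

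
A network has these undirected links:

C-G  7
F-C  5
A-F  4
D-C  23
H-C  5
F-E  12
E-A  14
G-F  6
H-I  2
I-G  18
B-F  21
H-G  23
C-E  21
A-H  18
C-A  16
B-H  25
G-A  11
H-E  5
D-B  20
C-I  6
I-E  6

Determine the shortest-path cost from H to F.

Shortest distances from H:
H: 0
I: 2  (via H)
C: 5  (via H)
E: 5  (via H)
F: 10  (via C)
Shortest route: H–C–F = 10.

10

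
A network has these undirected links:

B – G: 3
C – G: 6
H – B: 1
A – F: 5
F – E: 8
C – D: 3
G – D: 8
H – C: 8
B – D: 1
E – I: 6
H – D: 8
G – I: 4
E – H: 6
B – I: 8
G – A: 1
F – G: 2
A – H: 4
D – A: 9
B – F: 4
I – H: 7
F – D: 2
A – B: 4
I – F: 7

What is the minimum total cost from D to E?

Settle nodes by increasing distance from D:
D: 0
B: 1  (via D)
F: 2  (via D)
H: 2  (via B)
C: 3  (via D)
G: 4  (via B)
A: 5  (via B)
E: 8  (via H)
Shortest route: D–B–H–E = 8.

8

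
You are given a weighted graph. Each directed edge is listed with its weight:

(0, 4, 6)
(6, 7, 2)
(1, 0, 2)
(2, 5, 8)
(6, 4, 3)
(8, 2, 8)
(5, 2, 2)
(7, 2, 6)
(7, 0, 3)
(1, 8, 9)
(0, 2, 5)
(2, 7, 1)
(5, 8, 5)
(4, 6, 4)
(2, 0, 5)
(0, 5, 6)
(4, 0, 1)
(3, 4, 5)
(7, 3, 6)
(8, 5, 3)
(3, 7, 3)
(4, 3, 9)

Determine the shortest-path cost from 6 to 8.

Candidate routes:
6–7–2–5–8: 2+6+8+5 = 21
6–4–0–5–8: 3+1+6+5 = 15
6–7–0–5–8: 2+3+6+5 = 16
The minimum is 15 via 6–4–0–5–8.

15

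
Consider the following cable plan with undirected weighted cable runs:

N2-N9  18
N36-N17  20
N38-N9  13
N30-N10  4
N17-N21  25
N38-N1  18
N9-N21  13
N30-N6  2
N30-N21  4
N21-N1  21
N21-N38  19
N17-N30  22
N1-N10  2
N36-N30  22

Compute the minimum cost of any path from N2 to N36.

57

Candidate routes:
N2–N9–N21–N17–N36: 18+13+25+20 = 76
N2–N9–N38–N21–N30–N36: 18+13+19+4+22 = 76
N2–N9–N21–N30–N36: 18+13+4+22 = 57
Cheapest is N2–N9–N21–N30–N36 at 57.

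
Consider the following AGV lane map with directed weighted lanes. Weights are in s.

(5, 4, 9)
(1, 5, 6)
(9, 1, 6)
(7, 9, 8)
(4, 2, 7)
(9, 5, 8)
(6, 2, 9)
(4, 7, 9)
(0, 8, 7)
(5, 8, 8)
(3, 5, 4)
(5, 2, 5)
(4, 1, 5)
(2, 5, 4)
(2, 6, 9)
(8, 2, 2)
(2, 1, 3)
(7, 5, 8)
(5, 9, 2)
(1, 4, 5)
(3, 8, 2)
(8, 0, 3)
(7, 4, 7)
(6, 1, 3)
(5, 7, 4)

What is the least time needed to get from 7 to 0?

19 s

Compare a few routes:
7 - 9 - 5 - 8 - 0: 8+8+8+3 = 27
7 - 4 - 2 - 5 - 8 - 0: 7+7+4+8+3 = 29
7 - 5 - 8 - 0: 8+8+3 = 19
The minimum is 19 s via 7 - 5 - 8 - 0.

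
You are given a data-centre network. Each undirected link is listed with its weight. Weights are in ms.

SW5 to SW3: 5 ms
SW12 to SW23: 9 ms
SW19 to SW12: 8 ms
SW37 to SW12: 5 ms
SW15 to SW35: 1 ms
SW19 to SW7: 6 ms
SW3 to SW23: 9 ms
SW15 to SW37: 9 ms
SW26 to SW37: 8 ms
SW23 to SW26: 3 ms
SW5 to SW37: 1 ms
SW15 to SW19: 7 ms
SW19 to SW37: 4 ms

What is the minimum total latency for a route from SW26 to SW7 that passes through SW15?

Best SW26 to SW15: SW26 → SW37 → SW15 costing 17
Best SW15 to SW7: SW15 → SW19 → SW7 costing 13
Total via SW15: 17 + 13 = 30 ms.

30 ms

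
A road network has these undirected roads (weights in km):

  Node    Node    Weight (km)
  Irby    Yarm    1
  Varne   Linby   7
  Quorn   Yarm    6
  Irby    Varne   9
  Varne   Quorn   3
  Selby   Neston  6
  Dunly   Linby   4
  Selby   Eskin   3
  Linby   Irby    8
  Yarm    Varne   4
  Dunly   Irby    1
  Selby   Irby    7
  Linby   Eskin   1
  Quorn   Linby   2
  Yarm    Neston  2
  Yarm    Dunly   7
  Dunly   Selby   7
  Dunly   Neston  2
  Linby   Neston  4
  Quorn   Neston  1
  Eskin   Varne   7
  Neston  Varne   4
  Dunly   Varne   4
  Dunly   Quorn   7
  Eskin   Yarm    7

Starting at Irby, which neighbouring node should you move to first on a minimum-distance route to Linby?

Enumerating some paths:
Irby → Dunly → Neston → Quorn → Linby: 1+2+1+2 = 6
Irby → Dunly → Linby: 1+4 = 5
Irby → Yarm → Neston → Quorn → Linby: 1+2+1+2 = 6
Irby → Dunly → Neston → Linby: 1+2+4 = 7
The minimum is 5 km via Irby → Dunly → Linby.
So from Irby the first move is to Dunly.

Dunly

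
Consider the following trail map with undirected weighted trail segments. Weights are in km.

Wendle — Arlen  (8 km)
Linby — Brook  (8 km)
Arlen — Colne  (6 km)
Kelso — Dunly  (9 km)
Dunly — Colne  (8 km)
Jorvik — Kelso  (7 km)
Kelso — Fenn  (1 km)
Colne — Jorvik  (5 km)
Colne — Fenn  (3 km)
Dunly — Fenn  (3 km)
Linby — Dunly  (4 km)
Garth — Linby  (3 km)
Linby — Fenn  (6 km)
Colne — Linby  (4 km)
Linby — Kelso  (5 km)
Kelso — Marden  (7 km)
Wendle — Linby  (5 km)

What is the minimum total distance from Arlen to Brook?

18 km

Candidate routes:
Arlen → Colne → Linby → Brook: 6+4+8 = 18
Arlen → Colne → Fenn → Linby → Brook: 6+3+6+8 = 23
Arlen → Wendle → Linby → Brook: 8+5+8 = 21
Cheapest is Arlen → Colne → Linby → Brook at 18 km.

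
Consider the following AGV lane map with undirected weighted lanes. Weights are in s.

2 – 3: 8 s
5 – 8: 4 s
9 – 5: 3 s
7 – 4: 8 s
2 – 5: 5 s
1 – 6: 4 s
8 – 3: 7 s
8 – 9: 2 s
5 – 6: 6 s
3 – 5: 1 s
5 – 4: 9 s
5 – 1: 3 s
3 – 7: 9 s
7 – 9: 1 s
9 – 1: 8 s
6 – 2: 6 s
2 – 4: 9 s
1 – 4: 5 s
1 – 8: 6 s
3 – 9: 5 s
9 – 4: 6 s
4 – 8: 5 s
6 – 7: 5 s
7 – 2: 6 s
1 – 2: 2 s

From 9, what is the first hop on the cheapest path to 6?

7

Enumerating some paths:
9 - 5 - 1 - 6: 3+3+4 = 10
9 - 7 - 6: 1+5 = 6
9 - 8 - 5 - 6: 2+4+6 = 12
9 - 5 - 6: 3+6 = 9
The minimum is 6 s via 9 - 7 - 6.
So from 9 the first move is to 7.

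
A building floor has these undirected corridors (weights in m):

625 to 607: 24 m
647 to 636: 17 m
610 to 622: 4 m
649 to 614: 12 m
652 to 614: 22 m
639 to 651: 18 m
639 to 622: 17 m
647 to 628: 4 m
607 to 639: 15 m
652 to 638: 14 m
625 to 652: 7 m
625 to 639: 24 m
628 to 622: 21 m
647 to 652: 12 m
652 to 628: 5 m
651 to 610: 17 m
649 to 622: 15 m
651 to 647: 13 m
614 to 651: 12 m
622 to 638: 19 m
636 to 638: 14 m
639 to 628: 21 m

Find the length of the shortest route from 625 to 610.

Settle nodes by increasing distance from 625:
625: 0
652: 7  (via 625)
628: 12  (via 652)
647: 16  (via 628)
638: 21  (via 652)
639: 24  (via 625)
607: 24  (via 625)
614: 29  (via 652)
651: 29  (via 647)
636: 33  (via 647)
622: 33  (via 628)
610: 37  (via 622)
Shortest route: 625 → 652 → 628 → 622 → 610 = 37 m.

37 m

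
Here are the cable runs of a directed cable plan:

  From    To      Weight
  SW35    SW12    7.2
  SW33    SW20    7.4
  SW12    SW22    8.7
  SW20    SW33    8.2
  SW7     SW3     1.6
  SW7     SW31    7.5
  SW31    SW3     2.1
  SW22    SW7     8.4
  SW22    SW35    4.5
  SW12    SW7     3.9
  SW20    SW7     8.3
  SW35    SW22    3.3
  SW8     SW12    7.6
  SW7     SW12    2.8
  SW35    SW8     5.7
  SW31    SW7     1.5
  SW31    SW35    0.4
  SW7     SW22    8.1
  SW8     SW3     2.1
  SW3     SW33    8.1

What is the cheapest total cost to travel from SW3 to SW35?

Running Dijkstra from SW3:
SW3: 0
SW33: 8.1  (via SW3)
SW20: 15.5  (via SW33)
SW7: 23.8  (via SW20)
SW12: 26.6  (via SW7)
SW31: 31.3  (via SW7)
SW35: 31.7  (via SW31)
Shortest route: SW3 → SW33 → SW20 → SW7 → SW31 → SW35 = 31.7.

31.7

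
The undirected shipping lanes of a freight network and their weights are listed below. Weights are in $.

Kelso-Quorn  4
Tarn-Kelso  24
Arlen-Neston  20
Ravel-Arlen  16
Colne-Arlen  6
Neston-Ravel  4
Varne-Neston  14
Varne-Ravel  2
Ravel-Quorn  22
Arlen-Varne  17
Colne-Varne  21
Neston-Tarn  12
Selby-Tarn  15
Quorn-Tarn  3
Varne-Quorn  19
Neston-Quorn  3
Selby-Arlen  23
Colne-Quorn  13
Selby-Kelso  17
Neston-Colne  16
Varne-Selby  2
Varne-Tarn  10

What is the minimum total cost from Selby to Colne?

$23

Candidate routes:
Selby → Varne → Ravel → Neston → Quorn → Colne: 2+2+4+3+13 = 24
Selby → Varne → Colne: 2+21 = 23
Cheapest is Selby → Varne → Colne at $23.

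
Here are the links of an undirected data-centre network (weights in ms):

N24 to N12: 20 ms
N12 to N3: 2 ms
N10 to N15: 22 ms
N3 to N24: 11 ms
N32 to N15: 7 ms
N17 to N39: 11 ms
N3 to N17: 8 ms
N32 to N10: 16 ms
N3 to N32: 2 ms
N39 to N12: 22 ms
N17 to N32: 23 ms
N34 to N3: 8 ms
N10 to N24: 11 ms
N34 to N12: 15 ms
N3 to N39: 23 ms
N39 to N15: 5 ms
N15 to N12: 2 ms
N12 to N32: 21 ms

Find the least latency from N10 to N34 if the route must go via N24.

Best N10 to N24: N10–N24 costing 11
Best N24 to N34: N24–N3–N34 costing 19
Total via N24: 11 + 19 = 30 ms.

30 ms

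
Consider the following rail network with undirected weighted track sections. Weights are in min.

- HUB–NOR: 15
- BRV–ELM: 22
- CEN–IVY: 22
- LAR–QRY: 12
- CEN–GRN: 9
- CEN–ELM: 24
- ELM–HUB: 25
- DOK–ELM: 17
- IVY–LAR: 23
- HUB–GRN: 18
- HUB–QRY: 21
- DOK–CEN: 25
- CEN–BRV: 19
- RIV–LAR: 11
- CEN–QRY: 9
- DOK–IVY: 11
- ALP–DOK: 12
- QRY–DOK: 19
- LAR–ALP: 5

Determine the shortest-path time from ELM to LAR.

34 min

Candidate routes:
ELM - DOK - IVY - LAR: 17+11+23 = 51
ELM - DOK - QRY - LAR: 17+19+12 = 48
ELM - DOK - ALP - LAR: 17+12+5 = 34
ELM - CEN - QRY - LAR: 24+9+12 = 45
The minimum is 34 min via ELM - DOK - ALP - LAR.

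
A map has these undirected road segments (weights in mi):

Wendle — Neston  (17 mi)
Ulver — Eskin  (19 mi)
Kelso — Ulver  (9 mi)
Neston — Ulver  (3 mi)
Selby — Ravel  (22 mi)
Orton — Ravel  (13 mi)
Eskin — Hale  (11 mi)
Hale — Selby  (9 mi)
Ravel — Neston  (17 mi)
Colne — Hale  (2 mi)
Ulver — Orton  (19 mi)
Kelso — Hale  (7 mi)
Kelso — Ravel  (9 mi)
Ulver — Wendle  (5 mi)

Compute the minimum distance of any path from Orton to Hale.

29 mi

Settle nodes by increasing distance from Orton:
Orton: 0
Ravel: 13  (via Orton)
Ulver: 19  (via Orton)
Kelso: 22  (via Ravel)
Neston: 22  (via Ulver)
Wendle: 24  (via Ulver)
Hale: 29  (via Kelso)
Shortest route: Orton–Ravel–Kelso–Hale = 29 mi.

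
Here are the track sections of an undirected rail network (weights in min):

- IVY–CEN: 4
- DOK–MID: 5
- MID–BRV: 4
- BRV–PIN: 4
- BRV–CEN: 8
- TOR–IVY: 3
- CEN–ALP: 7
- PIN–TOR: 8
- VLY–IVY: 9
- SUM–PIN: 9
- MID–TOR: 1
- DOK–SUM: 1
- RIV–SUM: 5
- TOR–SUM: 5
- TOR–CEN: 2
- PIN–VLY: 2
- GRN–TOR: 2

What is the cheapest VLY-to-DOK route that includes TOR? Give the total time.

Best VLY to TOR: VLY–PIN–TOR costing 10
Shortest TOR→DOK: TOR–MID–DOK = 6
Total via TOR: 10 + 6 = 16 min.

16 min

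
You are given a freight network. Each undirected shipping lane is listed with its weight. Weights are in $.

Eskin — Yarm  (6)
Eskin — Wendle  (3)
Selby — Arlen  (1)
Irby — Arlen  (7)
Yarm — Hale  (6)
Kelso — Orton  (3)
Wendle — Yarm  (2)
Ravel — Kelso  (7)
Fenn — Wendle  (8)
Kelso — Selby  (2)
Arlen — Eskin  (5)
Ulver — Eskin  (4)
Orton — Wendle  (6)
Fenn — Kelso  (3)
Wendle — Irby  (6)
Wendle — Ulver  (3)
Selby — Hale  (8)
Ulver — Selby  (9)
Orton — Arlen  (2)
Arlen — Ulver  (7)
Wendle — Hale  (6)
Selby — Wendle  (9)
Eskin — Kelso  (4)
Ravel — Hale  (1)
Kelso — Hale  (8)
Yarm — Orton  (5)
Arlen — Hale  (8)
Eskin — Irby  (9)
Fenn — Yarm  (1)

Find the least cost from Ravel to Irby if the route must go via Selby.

Best Ravel to Selby: Ravel–Hale–Selby costing 9
Best Selby to Irby: Selby–Arlen–Irby costing 8
Total via Selby: 9 + 8 = $17.

$17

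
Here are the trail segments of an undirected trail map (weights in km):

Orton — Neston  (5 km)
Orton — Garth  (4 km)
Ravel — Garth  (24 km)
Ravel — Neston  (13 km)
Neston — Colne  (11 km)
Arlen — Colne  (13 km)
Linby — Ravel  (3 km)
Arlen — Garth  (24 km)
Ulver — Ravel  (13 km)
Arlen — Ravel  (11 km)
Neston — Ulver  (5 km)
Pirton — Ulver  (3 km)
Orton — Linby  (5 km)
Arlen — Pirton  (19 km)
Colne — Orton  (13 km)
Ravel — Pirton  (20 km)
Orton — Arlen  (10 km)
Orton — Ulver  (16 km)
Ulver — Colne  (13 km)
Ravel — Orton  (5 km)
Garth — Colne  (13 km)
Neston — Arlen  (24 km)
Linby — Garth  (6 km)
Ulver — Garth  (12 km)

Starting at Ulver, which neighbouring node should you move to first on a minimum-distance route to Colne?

Colne

Enumerating some paths:
Ulver → Neston → Colne: 5+11 = 16
Ulver → Neston → Orton → Colne: 5+5+13 = 23
Ulver → Colne: 13 = 13
Cheapest is Ulver → Colne at 13 km.
So from Ulver the first move is to Colne.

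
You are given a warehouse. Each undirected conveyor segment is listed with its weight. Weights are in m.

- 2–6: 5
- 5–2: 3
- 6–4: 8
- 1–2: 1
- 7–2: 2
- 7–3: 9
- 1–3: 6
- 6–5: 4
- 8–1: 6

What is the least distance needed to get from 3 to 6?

Compare a few routes:
3 → 1 → 2 → 6: 6+1+5 = 12
3 → 1 → 2 → 5 → 6: 6+1+3+4 = 14
Cheapest is 3 → 1 → 2 → 6 at 12 m.

12 m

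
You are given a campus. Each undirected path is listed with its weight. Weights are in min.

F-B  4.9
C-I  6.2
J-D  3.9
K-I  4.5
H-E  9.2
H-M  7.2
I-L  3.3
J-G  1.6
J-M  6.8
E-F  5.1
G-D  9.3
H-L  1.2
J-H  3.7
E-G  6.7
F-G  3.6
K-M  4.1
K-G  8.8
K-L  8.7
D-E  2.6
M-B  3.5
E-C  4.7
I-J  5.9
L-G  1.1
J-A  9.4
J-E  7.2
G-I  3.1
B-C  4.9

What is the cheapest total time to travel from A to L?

Candidate routes:
A–J–H–L: 9.4+3.7+1.2 = 14.3
A–J–G–L: 9.4+1.6+1.1 = 12.1
Cheapest is A–J–G–L at 12.1 min.

12.1 min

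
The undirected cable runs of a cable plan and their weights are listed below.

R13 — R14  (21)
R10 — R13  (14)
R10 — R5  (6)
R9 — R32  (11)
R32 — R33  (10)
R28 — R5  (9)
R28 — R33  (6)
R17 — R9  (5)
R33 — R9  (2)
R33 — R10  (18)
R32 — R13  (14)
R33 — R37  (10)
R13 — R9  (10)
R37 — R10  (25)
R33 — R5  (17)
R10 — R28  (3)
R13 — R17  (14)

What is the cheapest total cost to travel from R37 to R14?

Running Dijkstra from R37:
R37: 0
R33: 10  (via R37)
R9: 12  (via R33)
R28: 16  (via R33)
R17: 17  (via R9)
R10: 19  (via R28)
R32: 20  (via R33)
R13: 22  (via R9)
R5: 25  (via R28)
R14: 43  (via R13)
Shortest route: R37 → R33 → R9 → R13 → R14 = 43.

43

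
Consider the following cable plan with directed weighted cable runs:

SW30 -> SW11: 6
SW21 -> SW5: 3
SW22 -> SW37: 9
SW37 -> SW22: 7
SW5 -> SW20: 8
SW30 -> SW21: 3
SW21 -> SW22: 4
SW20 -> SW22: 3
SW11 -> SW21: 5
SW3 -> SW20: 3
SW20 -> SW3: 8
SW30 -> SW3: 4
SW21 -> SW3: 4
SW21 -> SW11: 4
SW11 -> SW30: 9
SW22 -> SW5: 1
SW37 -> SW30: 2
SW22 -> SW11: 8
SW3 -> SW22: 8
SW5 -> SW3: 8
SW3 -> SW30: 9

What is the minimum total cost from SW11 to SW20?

Enumerating some paths:
SW11–SW21–SW3–SW20: 5+4+3 = 12
SW11–SW21–SW5–SW20: 5+3+8 = 16
SW11–SW30–SW3–SW20: 9+4+3 = 16
Cheapest is SW11–SW21–SW3–SW20 at 12.

12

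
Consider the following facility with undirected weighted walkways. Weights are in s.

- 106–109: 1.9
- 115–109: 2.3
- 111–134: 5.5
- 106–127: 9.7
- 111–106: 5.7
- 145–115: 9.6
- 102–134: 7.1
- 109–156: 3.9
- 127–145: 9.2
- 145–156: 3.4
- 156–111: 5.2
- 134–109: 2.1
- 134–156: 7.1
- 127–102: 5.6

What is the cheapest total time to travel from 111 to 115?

Enumerating some paths:
111 - 134 - 109 - 115: 5.5+2.1+2.3 = 9.9
111 - 156 - 145 - 115: 5.2+3.4+9.6 = 18.2
111 - 156 - 134 - 109 - 115: 5.2+7.1+2.1+2.3 = 16.7
111 - 156 - 109 - 115: 5.2+3.9+2.3 = 11.4
Cheapest is 111 - 134 - 109 - 115 at 9.9 s.

9.9 s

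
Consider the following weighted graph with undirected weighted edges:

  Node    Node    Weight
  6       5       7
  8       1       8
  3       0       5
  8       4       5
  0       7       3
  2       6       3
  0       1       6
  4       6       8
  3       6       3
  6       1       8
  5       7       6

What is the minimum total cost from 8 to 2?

Candidate routes:
8 - 1 - 0 - 7 - 5 - 6 - 2: 8+6+3+6+7+3 = 33
8 - 4 - 6 - 2: 5+8+3 = 16
8 - 1 - 6 - 2: 8+8+3 = 19
8 - 1 - 0 - 3 - 6 - 2: 8+6+5+3+3 = 25
The minimum is 16 via 8 - 4 - 6 - 2.

16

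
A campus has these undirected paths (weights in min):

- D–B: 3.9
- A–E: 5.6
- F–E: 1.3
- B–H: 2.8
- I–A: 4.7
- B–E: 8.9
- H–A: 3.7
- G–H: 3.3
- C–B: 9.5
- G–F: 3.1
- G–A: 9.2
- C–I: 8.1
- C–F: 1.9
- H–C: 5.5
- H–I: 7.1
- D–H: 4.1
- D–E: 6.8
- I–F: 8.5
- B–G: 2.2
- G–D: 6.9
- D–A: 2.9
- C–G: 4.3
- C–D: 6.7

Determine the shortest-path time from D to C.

6.7 min

Settle nodes by increasing distance from D:
D: 0
A: 2.9  (via D)
B: 3.9  (via D)
H: 4.1  (via D)
G: 6.1  (via B)
C: 6.7  (via D)
Shortest route: D → C = 6.7 min.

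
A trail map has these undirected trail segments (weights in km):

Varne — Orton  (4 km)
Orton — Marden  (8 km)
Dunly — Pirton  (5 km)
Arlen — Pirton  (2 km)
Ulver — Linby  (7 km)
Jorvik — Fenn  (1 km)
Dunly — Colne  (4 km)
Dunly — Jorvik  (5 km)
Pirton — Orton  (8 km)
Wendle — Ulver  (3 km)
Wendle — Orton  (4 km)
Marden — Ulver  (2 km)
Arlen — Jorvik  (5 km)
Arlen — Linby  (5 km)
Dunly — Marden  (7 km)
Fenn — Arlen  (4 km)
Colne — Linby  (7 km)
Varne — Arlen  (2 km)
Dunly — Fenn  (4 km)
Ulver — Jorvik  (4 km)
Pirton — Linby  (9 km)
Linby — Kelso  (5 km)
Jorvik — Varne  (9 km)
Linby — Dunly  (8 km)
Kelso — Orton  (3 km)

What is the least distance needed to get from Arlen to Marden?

11 km

Shortest distances from Arlen:
Arlen: 0
Varne: 2  (via Arlen)
Pirton: 2  (via Arlen)
Fenn: 4  (via Arlen)
Linby: 5  (via Arlen)
Jorvik: 5  (via Arlen)
Orton: 6  (via Varne)
Dunly: 7  (via Pirton)
Kelso: 9  (via Orton)
Ulver: 9  (via Jorvik)
Wendle: 10  (via Orton)
Marden: 11  (via Ulver)
Shortest route: Arlen–Jorvik–Ulver–Marden = 11 km.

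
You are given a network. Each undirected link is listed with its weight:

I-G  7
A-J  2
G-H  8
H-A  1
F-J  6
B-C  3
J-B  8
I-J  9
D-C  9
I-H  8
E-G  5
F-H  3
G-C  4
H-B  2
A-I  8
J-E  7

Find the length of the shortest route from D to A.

Candidate routes:
D - C - B - H - A: 9+3+2+1 = 15
D - C - G - H - A: 9+4+8+1 = 22
D - C - B - J - A: 9+3+8+2 = 22
Cheapest is D - C - B - H - A at 15.

15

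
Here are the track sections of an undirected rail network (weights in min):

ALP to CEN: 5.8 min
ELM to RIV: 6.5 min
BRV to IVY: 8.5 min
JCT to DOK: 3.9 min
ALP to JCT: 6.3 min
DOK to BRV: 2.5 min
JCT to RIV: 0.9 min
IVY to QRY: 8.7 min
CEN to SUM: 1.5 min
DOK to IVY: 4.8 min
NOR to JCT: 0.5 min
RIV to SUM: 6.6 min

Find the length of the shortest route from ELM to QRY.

24.8 min

Enumerating some paths:
ELM → RIV → JCT → DOK → IVY → QRY: 6.5+0.9+3.9+4.8+8.7 = 24.8
ELM → RIV → JCT → DOK → BRV → IVY → QRY: 6.5+0.9+3.9+2.5+8.5+8.7 = 31
ELM → RIV → SUM → CEN → ALP → JCT → DOK → BRV → IVY → QRY: 6.5+6.6+1.5+5.8+6.3+3.9+2.5+8.5+8.7 = 50.3
ELM → RIV → SUM → CEN → ALP → JCT → DOK → IVY → QRY: 6.5+6.6+1.5+5.8+6.3+3.9+4.8+8.7 = 44.1
The minimum is 24.8 min via ELM → RIV → JCT → DOK → IVY → QRY.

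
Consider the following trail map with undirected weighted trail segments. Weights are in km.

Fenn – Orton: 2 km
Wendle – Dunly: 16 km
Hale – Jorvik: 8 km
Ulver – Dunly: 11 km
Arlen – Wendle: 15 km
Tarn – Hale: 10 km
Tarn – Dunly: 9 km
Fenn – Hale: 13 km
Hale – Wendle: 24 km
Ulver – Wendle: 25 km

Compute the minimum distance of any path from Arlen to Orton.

54 km

Compare a few routes:
Arlen–Wendle–Hale–Fenn–Orton: 15+24+13+2 = 54
Arlen–Wendle–Dunly–Tarn–Hale–Fenn–Orton: 15+16+9+10+13+2 = 65
Cheapest is Arlen–Wendle–Hale–Fenn–Orton at 54 km.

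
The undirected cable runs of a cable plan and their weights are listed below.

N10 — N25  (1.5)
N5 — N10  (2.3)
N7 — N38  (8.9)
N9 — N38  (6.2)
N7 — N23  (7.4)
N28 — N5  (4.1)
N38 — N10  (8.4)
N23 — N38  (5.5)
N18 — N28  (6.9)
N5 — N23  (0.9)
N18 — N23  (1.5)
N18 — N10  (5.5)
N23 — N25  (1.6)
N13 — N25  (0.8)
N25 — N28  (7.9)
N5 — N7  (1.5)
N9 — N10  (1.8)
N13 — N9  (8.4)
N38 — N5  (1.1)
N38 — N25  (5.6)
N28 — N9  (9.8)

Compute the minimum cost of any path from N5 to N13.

Settle nodes by increasing distance from N5:
N5: 0
N23: 0.9  (via N5)
N38: 1.1  (via N5)
N7: 1.5  (via N5)
N10: 2.3  (via N5)
N18: 2.4  (via N23)
N25: 2.5  (via N23)
N13: 3.3  (via N25)
Shortest route: N5–N23–N25–N13 = 3.3.

3.3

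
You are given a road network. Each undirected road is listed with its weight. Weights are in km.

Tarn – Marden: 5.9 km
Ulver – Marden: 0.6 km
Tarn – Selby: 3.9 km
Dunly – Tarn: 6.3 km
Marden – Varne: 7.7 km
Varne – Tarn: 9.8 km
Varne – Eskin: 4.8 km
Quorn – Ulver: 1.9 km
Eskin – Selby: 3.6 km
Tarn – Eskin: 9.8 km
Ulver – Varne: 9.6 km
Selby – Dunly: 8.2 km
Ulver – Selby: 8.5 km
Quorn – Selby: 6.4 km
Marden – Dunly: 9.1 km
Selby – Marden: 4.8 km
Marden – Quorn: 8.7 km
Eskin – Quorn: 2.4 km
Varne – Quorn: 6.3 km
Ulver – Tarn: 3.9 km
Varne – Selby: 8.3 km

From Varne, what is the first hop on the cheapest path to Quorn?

Quorn

Candidate routes:
Varne–Marden–Ulver–Quorn: 7.7+0.6+1.9 = 10.2
Varne–Eskin–Quorn: 4.8+2.4 = 7.2
Varne–Quorn: 6.3 = 6.3
The minimum is 6.3 km via Varne–Quorn.
So from Varne the first move is to Quorn.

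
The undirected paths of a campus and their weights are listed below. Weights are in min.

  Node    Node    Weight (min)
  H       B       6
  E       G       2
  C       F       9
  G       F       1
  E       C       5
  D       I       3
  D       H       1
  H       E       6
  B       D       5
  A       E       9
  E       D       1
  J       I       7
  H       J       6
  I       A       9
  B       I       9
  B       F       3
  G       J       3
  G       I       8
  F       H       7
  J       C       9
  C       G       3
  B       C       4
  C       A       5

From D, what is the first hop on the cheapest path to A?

Candidate routes:
D–E–C–A: 1+5+5 = 11
D–E–G–C–A: 1+2+3+5 = 11
D–E–A: 1+9 = 10
D–I–A: 3+9 = 12
The minimum is 10 min via D–E–A.
So from D the first move is to E.

E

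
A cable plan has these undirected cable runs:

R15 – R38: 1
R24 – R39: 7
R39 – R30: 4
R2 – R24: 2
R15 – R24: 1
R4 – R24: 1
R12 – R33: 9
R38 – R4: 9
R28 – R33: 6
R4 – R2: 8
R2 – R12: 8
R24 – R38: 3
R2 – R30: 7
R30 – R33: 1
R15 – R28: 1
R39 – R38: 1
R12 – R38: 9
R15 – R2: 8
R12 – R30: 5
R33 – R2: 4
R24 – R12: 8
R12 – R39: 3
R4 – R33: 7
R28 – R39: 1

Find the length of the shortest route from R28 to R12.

4

Settle nodes by increasing distance from R28:
R28: 0
R39: 1  (via R28)
R15: 1  (via R28)
R24: 2  (via R15)
R38: 2  (via R39)
R4: 3  (via R24)
R12: 4  (via R39)
Shortest route: R28–R39–R12 = 4.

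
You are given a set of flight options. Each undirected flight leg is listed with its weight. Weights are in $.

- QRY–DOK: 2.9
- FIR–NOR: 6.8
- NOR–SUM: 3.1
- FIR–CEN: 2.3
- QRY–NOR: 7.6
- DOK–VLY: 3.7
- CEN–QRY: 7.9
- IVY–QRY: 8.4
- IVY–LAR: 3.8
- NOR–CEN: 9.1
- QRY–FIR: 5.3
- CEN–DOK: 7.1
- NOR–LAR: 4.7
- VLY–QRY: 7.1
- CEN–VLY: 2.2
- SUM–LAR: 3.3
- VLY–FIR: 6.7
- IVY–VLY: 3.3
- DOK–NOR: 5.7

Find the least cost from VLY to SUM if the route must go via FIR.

$14.4

Shortest VLY→FIR: VLY–CEN–FIR = 4.5
Shortest FIR→SUM: FIR–NOR–SUM = 9.9
Total via FIR: 4.5 + 9.9 = $14.4.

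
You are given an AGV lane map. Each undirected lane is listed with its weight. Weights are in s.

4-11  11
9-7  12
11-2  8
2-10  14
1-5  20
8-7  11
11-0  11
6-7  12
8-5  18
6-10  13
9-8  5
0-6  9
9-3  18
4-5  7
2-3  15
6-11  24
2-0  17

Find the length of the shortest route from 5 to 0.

Running Dijkstra from 5:
5: 0
4: 7  (via 5)
8: 18  (via 5)
11: 18  (via 4)
1: 20  (via 5)
9: 23  (via 8)
2: 26  (via 11)
0: 29  (via 11)
Shortest route: 5–4–11–0 = 29 s.

29 s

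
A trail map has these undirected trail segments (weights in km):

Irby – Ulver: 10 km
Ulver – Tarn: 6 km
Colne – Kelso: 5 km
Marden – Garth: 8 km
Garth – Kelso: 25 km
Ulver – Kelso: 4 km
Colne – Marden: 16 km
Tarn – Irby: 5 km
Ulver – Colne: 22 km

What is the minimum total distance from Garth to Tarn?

Settle nodes by increasing distance from Garth:
Garth: 0
Marden: 8  (via Garth)
Colne: 24  (via Marden)
Kelso: 25  (via Garth)
Ulver: 29  (via Kelso)
Tarn: 35  (via Ulver)
Shortest route: Garth–Kelso–Ulver–Tarn = 35 km.

35 km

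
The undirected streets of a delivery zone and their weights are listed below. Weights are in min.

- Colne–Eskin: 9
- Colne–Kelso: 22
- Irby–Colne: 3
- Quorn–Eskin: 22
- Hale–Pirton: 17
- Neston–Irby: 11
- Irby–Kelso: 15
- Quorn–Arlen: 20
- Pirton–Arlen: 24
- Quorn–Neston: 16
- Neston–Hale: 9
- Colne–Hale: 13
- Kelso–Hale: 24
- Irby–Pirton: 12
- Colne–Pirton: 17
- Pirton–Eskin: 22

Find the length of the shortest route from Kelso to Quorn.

42 min

Candidate routes:
Kelso → Irby → Neston → Quorn: 15+11+16 = 42
Kelso → Irby → Colne → Eskin → Quorn: 15+3+9+22 = 49
Cheapest is Kelso → Irby → Neston → Quorn at 42 min.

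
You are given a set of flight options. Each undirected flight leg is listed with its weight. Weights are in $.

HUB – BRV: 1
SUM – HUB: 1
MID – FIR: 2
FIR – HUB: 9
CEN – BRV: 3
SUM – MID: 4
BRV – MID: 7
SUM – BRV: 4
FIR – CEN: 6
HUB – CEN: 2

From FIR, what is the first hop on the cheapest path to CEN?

Compare a few routes:
FIR - CEN: 6 = 6
FIR - HUB - CEN: 9+2 = 11
FIR - MID - SUM - HUB - CEN: 2+4+1+2 = 9
FIR - MID - SUM - HUB - BRV - CEN: 2+4+1+1+3 = 11
Cheapest is FIR - CEN at $6.
So from FIR the first move is to CEN.

CEN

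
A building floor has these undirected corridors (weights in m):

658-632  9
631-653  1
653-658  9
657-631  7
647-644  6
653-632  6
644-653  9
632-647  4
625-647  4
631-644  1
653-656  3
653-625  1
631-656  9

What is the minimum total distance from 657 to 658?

17 m

Candidate routes:
657 - 631 - 653 - 632 - 658: 7+1+6+9 = 23
657 - 631 - 653 - 658: 7+1+9 = 17
Cheapest is 657 - 631 - 653 - 658 at 17 m.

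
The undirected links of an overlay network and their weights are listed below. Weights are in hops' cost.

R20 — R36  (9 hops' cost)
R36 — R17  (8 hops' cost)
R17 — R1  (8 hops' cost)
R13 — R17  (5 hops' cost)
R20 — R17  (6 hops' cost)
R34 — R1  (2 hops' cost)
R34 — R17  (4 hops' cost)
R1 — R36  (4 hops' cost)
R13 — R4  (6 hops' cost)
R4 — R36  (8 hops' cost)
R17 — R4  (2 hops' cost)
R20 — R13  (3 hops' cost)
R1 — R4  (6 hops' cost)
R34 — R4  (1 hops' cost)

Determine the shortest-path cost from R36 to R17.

Enumerating some paths:
R36–R17: 8 = 8
R36–R4–R17: 8+2 = 10
R36–R1–R34–R4–R17: 4+2+1+2 = 9
R36–R1–R34–R17: 4+2+4 = 10
Cheapest is R36–R17 at 8 hops' cost.

8 hops' cost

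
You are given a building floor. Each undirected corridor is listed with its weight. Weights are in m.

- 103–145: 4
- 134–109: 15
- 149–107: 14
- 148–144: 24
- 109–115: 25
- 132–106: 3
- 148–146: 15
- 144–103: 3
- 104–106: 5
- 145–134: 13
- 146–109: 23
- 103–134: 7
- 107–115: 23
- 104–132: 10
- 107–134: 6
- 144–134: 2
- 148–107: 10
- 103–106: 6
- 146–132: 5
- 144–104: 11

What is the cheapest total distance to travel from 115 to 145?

Candidate routes:
115 → 107 → 134 → 103 → 145: 23+6+7+4 = 40
115 → 107 → 134 → 145: 23+6+13 = 42
115 → 107 → 134 → 144 → 103 → 145: 23+6+2+3+4 = 38
Cheapest is 115 → 107 → 134 → 144 → 103 → 145 at 38 m.

38 m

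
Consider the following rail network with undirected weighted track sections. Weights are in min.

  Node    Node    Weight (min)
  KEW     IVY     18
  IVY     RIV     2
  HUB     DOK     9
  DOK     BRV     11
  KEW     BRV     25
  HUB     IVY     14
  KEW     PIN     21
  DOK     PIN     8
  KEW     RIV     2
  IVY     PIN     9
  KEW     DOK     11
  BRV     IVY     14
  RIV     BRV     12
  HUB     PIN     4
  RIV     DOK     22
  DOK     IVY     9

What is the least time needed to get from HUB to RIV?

15 min

Running Dijkstra from HUB:
HUB: 0
PIN: 4  (via HUB)
DOK: 9  (via HUB)
IVY: 13  (via PIN)
RIV: 15  (via IVY)
Shortest route: HUB → PIN → IVY → RIV = 15 min.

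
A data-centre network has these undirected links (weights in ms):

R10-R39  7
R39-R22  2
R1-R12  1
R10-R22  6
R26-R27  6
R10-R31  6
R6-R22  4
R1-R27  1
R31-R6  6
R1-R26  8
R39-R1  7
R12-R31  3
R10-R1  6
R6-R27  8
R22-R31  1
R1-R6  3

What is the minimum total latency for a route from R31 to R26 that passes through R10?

19 ms

Best R31 to R10: R31–R10 costing 6
Shortest R10→R26: R10–R1–R27–R26 = 13
Total via R10: 6 + 13 = 19 ms.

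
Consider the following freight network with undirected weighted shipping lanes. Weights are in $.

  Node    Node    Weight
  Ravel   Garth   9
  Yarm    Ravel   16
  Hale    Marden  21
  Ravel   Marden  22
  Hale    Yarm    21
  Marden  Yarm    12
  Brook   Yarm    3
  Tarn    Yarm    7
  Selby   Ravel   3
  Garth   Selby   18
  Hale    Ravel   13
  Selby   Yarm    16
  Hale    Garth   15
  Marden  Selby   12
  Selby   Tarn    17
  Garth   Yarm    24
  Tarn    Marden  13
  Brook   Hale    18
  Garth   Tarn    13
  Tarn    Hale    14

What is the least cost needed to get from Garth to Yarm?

Shortest distances from Garth:
Garth: 0
Ravel: 9  (via Garth)
Selby: 12  (via Ravel)
Tarn: 13  (via Garth)
Hale: 15  (via Garth)
Yarm: 20  (via Tarn)
Shortest route: Garth → Tarn → Yarm = $20.

$20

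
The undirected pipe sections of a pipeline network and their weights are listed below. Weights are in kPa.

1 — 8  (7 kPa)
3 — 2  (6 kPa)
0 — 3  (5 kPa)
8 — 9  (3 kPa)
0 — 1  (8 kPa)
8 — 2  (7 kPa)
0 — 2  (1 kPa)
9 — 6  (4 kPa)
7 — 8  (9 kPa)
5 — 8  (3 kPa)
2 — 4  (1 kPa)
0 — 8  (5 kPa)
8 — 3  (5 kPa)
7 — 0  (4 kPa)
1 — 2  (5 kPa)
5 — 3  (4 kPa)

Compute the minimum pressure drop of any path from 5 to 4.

Settle nodes by increasing distance from 5:
5: 0
8: 3  (via 5)
3: 4  (via 5)
9: 6  (via 8)
0: 8  (via 8)
2: 9  (via 0)
1: 10  (via 8)
4: 10  (via 2)
Shortest route: 5–8–0–2–4 = 10 kPa.

10 kPa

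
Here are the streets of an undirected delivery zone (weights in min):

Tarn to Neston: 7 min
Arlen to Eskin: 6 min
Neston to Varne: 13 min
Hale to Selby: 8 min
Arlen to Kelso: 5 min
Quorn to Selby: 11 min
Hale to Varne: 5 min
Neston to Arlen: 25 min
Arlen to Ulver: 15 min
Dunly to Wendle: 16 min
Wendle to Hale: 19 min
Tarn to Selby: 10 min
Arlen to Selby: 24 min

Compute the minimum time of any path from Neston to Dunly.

53 min

Candidate routes:
Neston–Arlen–Selby–Hale–Wendle–Dunly: 25+24+8+19+16 = 92
Neston–Tarn–Selby–Hale–Wendle–Dunly: 7+10+8+19+16 = 60
Neston–Varne–Hale–Wendle–Dunly: 13+5+19+16 = 53
The minimum is 53 min via Neston–Varne–Hale–Wendle–Dunly.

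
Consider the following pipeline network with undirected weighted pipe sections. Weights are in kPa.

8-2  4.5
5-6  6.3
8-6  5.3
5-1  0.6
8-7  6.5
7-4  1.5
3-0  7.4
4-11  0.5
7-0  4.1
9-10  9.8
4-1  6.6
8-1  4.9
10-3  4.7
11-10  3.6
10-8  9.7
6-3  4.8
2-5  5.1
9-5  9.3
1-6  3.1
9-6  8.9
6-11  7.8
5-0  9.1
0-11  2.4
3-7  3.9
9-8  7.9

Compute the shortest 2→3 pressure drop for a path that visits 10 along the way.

18.9 kPa

Shortest 2→10: 2 → 8 → 10 = 14.2
Best 10 to 3: 10 → 3 costing 4.7
Total via 10: 14.2 + 4.7 = 18.9 kPa.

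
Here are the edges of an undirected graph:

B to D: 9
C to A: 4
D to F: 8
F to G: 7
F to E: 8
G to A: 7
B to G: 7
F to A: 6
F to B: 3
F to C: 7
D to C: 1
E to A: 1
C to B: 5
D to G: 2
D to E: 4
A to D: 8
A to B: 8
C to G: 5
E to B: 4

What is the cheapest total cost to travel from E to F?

7

Running Dijkstra from E:
E: 0
A: 1  (via E)
B: 4  (via E)
D: 4  (via E)
C: 5  (via A)
G: 6  (via D)
F: 7  (via A)
Shortest route: E → A → F = 7.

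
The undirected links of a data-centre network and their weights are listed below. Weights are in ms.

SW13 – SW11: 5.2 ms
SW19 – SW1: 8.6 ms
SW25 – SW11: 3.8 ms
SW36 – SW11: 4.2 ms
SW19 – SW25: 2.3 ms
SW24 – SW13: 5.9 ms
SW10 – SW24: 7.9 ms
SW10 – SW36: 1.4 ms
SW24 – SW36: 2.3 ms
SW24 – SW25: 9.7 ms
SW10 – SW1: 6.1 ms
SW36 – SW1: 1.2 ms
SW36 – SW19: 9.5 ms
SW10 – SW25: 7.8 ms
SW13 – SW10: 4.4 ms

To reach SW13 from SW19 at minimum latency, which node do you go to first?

SW25

Compare a few routes:
SW19 - SW36 - SW10 - SW13: 9.5+1.4+4.4 = 15.3
SW19 - SW1 - SW36 - SW10 - SW13: 8.6+1.2+1.4+4.4 = 15.6
SW19 - SW25 - SW11 - SW13: 2.3+3.8+5.2 = 11.3
SW19 - SW25 - SW10 - SW13: 2.3+7.8+4.4 = 14.5
Cheapest is SW19 - SW25 - SW11 - SW13 at 11.3 ms.
So from SW19 the first move is to SW25.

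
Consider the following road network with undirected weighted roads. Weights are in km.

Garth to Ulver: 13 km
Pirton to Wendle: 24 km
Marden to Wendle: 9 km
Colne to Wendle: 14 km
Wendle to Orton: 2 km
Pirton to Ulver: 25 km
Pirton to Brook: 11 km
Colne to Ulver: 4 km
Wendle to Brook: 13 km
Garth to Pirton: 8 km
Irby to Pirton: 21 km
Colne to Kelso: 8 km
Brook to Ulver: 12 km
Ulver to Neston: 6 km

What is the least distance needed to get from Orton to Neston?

Shortest distances from Orton:
Orton: 0
Wendle: 2  (via Orton)
Marden: 11  (via Wendle)
Brook: 15  (via Wendle)
Colne: 16  (via Wendle)
Ulver: 20  (via Colne)
Kelso: 24  (via Colne)
Neston: 26  (via Ulver)
Shortest route: Orton–Wendle–Colne–Ulver–Neston = 26 km.

26 km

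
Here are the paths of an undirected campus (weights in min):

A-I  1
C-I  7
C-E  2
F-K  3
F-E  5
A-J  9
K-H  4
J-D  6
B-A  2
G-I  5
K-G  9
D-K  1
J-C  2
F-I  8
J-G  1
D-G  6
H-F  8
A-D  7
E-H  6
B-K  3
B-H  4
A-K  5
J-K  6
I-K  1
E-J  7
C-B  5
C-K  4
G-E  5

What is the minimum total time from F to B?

Compare a few routes:
F - K - B: 3+3 = 6
F - K - I - A - B: 3+1+1+2 = 7
F - K - A - B: 3+5+2 = 10
The minimum is 6 min via F - K - B.

6 min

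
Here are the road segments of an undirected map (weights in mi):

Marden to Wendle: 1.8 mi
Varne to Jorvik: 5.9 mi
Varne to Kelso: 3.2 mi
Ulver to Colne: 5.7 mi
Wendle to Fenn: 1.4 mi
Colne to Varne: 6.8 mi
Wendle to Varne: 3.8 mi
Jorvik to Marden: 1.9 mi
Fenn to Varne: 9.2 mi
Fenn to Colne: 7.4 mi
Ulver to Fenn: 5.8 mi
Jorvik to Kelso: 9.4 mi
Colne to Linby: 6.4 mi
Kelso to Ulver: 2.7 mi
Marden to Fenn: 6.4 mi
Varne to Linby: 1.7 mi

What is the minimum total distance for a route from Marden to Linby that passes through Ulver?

16.6 mi

Best Marden to Ulver: Marden → Wendle → Fenn → Ulver costing 9
Shortest Ulver→Linby: Ulver → Kelso → Varne → Linby = 7.6
Total via Ulver: 9 + 7.6 = 16.6 mi.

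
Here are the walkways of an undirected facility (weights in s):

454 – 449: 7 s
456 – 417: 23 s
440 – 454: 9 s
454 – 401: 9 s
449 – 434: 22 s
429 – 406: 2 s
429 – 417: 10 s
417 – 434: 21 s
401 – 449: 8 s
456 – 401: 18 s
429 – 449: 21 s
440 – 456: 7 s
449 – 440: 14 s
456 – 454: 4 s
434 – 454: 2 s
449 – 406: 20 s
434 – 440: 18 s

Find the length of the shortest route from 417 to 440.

Running Dijkstra from 417:
417: 0
429: 10  (via 417)
406: 12  (via 429)
434: 21  (via 417)
454: 23  (via 434)
456: 23  (via 417)
449: 30  (via 454)
440: 30  (via 456)
Shortest route: 417–456–440 = 30 s.

30 s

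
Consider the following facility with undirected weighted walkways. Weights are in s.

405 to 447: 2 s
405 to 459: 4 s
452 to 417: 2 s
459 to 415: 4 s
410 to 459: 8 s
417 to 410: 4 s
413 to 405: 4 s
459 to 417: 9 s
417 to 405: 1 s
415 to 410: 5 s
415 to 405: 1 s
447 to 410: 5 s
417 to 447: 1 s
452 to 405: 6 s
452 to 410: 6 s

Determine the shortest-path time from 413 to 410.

Compare a few routes:
413 → 405 → 415 → 410: 4+1+5 = 10
413 → 405 → 447 → 410: 4+2+5 = 11
413 → 405 → 417 → 410: 4+1+4 = 9
413 → 405 → 447 → 417 → 410: 4+2+1+4 = 11
Cheapest is 413 → 405 → 417 → 410 at 9 s.

9 s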